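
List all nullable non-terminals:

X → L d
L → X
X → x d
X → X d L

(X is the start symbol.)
None

A non-terminal is nullable if it can derive ε (the empty string): either it has an ε-production, or it has a production whose right-hand side consists entirely of nullable non-terminals.

There are no ε-productions, so no non-terminal can derive ε.
No non-terminals are nullable.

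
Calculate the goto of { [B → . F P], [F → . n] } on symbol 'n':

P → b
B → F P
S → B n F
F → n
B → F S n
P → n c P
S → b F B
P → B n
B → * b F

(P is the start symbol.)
{ [F → n .] }

GOTO(I, 'n') = CLOSURE({ [A → αX.β] : [A → α.Xβ] ∈ I, X = 'n' })

Items with dot before 'n', with the dot advanced:
  [F → . n] → [F → n .]
Closure adds nothing (no advanced item has the dot before a non-terminal).

GOTO = { [F → n .] }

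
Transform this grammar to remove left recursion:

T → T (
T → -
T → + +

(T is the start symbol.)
T is directly left-recursive. The standard transformation for
  A → A α₁ | ... | A α_m | β₁ | ... | β_n
is
  A  → β₁ A' | ... | β_n A'
  A' → α₁ A' | ... | α_m A' | ε

T → - becomes T → - T'
T → + + becomes T → + + T'
T → T ( becomes T' → ( T'
Add T' → ε

Resulting grammar:
T → - T'
T → + + T'
T' → ( T'
T' → ε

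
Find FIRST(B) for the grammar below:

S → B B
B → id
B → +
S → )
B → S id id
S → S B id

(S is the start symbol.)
To compute FIRST(B), examine every production with B on the left-hand side, reading each right-hand side left to right until a non-nullable symbol is reached.

FIRST sets of the other non-terminals involved (by the same procedure, iterated to a fixed point):
  FIRST(S) = { ')', '+', 'id' }

From B → id:
  - id is a terminal: add 'id' and stop
From B → +:
  - '+' is a terminal: add '+' and stop
From B → S id id:
  - S is a non-terminal: add FIRST(S) \ {ε} = { ')', '+', 'id' }
    S is not nullable, so stop

Collecting: FIRST(B) = { ')', '+', 'id' }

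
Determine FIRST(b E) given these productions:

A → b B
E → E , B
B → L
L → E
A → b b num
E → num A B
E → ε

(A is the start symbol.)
To compute FIRST(b E), process the symbols left to right:
Symbol b is a terminal. Add 'b' and stop.
FIRST(b E) = { 'b' }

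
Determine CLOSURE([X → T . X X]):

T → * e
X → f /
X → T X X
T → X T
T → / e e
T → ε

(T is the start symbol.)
Start with: [X → T . X X]
  [X → T . X X] has the dot before X: add [X → . f /], [X → . T X X]
  [X → . T X X] has the dot before T: add [T → . * e], [T → . X T], [T → . / e e], [T → .]
No further items can be added.

CLOSURE = { [T → . * e], [T → . / e e], [T → . X T], [T → .], [X → . T X X], [X → . f /], [X → T . X X] }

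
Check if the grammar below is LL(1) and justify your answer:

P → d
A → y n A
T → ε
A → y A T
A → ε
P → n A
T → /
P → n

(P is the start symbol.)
No. Predict set conflict for P: { 'n' }

A grammar is LL(1) if for each non-terminal N with multiple productions, the predict sets of those productions are pairwise disjoint, where PREDICT(N → α) = (FIRST(α) \ {ε}) ∪ (FOLLOW(N) if α ⇒* ε).

Relevant sets:
  FOLLOW(A) = { $, '/' }
  FOLLOW(T) = { $, '/' }

For P:
  PREDICT(P → d) = { 'd' }
  PREDICT(P → n A) = { 'n' }
  PREDICT(P → n) = { 'n' }
For A:
  PREDICT(A → y n A) = { 'y' }
  PREDICT(A → y A T) = { 'y' }
  PREDICT(A → ε) = { $, '/' }
For T:
  PREDICT(T → ε) = { $, '/' }
  PREDICT(T → '/') = { '/' }

Conflict found: Predict set conflict for P: { 'n' }
The grammar is NOT LL(1).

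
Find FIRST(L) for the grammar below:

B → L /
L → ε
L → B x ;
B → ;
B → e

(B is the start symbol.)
{ '/', ';', 'e', ε }

FIRST sets of the other non-terminals involved (by the same procedure, iterated to a fixed point):
  FIRST(B) = { '/', ';', 'e' }

From L → ε:
  - ε-production, so ε ∈ FIRST(L)
From L → B x ;:
  - B is a non-terminal: add FIRST(B) \ {ε} = { '/', ';', 'e' }
    B is not nullable, so stop

Collecting: FIRST(L) = { '/', ';', 'e', ε }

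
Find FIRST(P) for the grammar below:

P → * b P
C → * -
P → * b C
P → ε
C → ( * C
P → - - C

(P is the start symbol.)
To compute FIRST(P), examine every production with P on the left-hand side, reading each right-hand side left to right until a non-nullable symbol is reached.

From P → * b P:
  - '*' is a terminal: add '*' and stop
From P → * b C:
  - '*' is a terminal: add '*' and stop
From P → ε:
  - ε-production, so ε ∈ FIRST(P)
From P → - - C:
  - '-' is a terminal: add '-' and stop

Collecting: FIRST(P) = { '*', '-', ε }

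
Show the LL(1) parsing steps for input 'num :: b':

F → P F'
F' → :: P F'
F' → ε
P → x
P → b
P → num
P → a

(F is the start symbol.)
LL(1) parsing maintains a stack (initially the start symbol over $) and the input. At each step: if the stack top is a terminal, match it against the current input token; if it is a non-terminal N, replace it with the RHS of M[N, lookahead] (the unique production whose predict set contains the lookahead).

Stack is shown with the top on the left.

Stack      Input       Action
-----------------------------
F $        num :: b $  output F → P F'
P F' $     num :: b $  output P → num
num F' $   num :: b $  match 'num'
F' $       :: b $      output F' → :: P F'
:: P F' $  :: b $      match '::'
P F' $     b $         output P → b
b F' $     b $         match 'b'
F' $       $           output F' → ε
$          $           accept

The string is accepted.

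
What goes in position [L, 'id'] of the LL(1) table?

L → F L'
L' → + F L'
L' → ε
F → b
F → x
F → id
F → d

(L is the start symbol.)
To find M[L, 'id'], we find productions for L where 'id' is in the predict set (PREDICT(N → α) = (FIRST(α) \ {ε}) ∪ (FOLLOW(N) if α ⇒* ε)).

Relevant sets:
  FIRST(F) = { 'b', 'd', 'id', 'x' }

L → F L': PREDICT = { 'b', 'd', 'id', 'x' }
  'id' is in predict set, so this production goes in M[L, 'id']

M[L, 'id'] = L → F L'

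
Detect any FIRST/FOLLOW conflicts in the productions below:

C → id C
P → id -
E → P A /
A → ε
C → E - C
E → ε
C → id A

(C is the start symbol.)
Nullable non-terminals: A, E.
FIRST sets used below: FIRST(P) = { 'id' }
A has a nullable alternative but only one production, so nothing to check.

E: nullable alternative(s) E → ε; FOLLOW(E) = { '-' }
  E → P A /: FIRST \ {ε} = { 'id' } — disjoint from FOLLOW(E)
  E → ε: FIRST \ {ε} = { } — this is the only nullable alternative, skip

C, P have no nullable alternative, so no FIRST/FOLLOW check is needed there.

No FIRST/FOLLOW conflicts found.

Answer: No FIRST/FOLLOW conflicts.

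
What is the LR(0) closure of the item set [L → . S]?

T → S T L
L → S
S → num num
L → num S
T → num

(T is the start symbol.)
To compute CLOSURE, for each item [A → α.Bβ] where B is a non-terminal, add [B → .γ] for all productions B → γ; repeat for the newly added items until nothing changes.

Start with: [L → . S]
  [L → . S] has the dot before S: add [S → . num num]
No further items can be added.

CLOSURE = { [L → . S], [S → . num num] }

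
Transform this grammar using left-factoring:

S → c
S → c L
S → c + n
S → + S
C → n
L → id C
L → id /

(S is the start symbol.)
Left-factoring transforms A → αβ₁ | αβ₂ into A → αA' and A' → β₁ | β₂
(α is the longest common prefix among the alternatives). Repeat until
no nonterminal has two alternatives with a common prefix.

Round 1: S has alternatives sharing prefix 'c'. Introduce S': S → c S'
  Add: S' → ε
  Add: S' → L
  Add: S' → + n

Round 2: L has alternatives sharing prefix 'id'. Introduce L': L → id L'
  Add: L' → C
  Add: L' → /

No remaining common prefixes — done.

Resulting grammar:
S → c S'
S' → ε
S' → L
S' → + n
S → + S
C → n
L → id L'
L' → C
L' → /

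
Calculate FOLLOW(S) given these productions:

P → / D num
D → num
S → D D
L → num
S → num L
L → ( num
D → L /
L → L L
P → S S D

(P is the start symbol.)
{ '(', 'num' }

To compute FOLLOW(S), find every occurrence of S on a right-hand side N → α S β: add FIRST(β) \ {ε}, and if β is empty or nullable also add FOLLOW(N). Iterate to a fixed point.

In P → S S D: S is followed by S D, add FIRST(S D) \ {ε} = { '(', 'num' }
In P → S S D: S is followed by D, add FIRST(D) \ {ε} = { '(', 'num' }

Taking the union: FOLLOW(S) = { '(', 'num' }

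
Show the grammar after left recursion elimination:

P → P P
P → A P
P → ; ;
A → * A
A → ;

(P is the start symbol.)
P → A P P'
P → ; ; P'
P' → P P'
P' → ε
A → * A
A → ;

P is directly left-recursive. The standard transformation for
  A → A α₁ | ... | A α_m | β₁ | ... | β_n
is
  A  → β₁ A' | ... | β_n A'
  A' → α₁ A' | ... | α_m A' | ε

P → A P becomes P → A P P'
P → ; ; becomes P → ; ; P'
P → P P becomes P' → P P'
Add P' → ε

Productions for other non-terminals are unchanged:
  A → * A
  A → ;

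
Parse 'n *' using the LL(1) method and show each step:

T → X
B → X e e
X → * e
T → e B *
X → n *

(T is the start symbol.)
Stack is shown with the top on the left.

Stack  Input  Action
--------------------
T $    n * $  output T → X
X $    n * $  output X → n *
n * $  n * $  match 'n'
* $    * $    match '*'
$      $      accept

The string is accepted.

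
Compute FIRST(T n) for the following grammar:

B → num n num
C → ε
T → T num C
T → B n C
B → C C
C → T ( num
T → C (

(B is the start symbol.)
FIRST sets of the non-terminals involved (from the grammar, by fixed-point iteration):
  FIRST(T) = { '(', 'n', 'num' }

To compute FIRST(T n), process the symbols left to right:
Symbol T is a non-terminal. Add FIRST(T) \ {ε} = { '(', 'n', 'num' }
T is not nullable (ε ∉ FIRST(T)), so stop here.
FIRST(T n) = { '(', 'n', 'num' }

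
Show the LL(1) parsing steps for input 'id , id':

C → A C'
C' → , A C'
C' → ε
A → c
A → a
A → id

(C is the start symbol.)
LL(1) parsing maintains a stack (initially the start symbol over $) and the input. At each step: if the stack top is a terminal, match it against the current input token; if it is a non-terminal N, replace it with the RHS of M[N, lookahead] (the unique production whose predict set contains the lookahead).

Stack is shown with the top on the left.

Stack     Input      Action
---------------------------
C $       id , id $  output C → A C'
A C' $    id , id $  output A → id
id C' $   id , id $  match 'id'
C' $      , id $     output C' → , A C'
, A C' $  , id $     match ','
A C' $    id $       output A → id
id C' $   id $       match 'id'
C' $      $          output C' → ε
$         $          accept

The string is accepted.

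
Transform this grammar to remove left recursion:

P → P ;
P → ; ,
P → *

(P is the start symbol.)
P is directly left-recursive. The standard transformation for
  A → A α₁ | ... | A α_m | β₁ | ... | β_n
is
  A  → β₁ A' | ... | β_n A'
  A' → α₁ A' | ... | α_m A' | ε

P → ; , becomes P → ; , P'
P → * becomes P → * P'
P → P ; becomes P' → ; P'
Add P' → ε

Resulting grammar:
P → ; , P'
P → * P'
P' → ; P'
P' → ε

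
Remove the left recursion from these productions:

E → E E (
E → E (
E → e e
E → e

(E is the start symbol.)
E is directly left-recursive. The standard transformation for
  A → A α₁ | ... | A α_m | β₁ | ... | β_n
is
  A  → β₁ A' | ... | β_n A'
  A' → α₁ A' | ... | α_m A' | ε

E → e e becomes E → e e E'
E → e becomes E → e E'
E → E E ( becomes E' → E ( E'
E → E ( becomes E' → ( E'
Add E' → ε

Resulting grammar:
E → e e E'
E → e E'
E' → E ( E'
E' → ( E'
E' → ε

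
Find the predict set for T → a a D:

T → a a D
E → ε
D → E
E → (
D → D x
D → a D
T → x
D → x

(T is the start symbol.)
PREDICT(T → a a D) = (FIRST(RHS) \ {ε}) ∪ (FOLLOW(T) if ε ∈ FIRST(RHS), i.e. RHS ⇒* ε)
FIRST(a a D) = { 'a' }
ε ∉ FIRST(a a D), so FOLLOW(T) is not added.
PREDICT(T → a a D) = { 'a' }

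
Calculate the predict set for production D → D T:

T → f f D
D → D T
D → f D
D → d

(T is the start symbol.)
PREDICT(D → D T) = (FIRST(RHS) \ {ε}) ∪ (FOLLOW(D) if ε ∈ FIRST(RHS), i.e. RHS ⇒* ε)
FIRST(D) = { 'd', 'f' }
FIRST(D T) = { 'd', 'f' }
ε ∉ FIRST(D T), so FOLLOW(D) is not added.
PREDICT(D → D T) = { 'd', 'f' }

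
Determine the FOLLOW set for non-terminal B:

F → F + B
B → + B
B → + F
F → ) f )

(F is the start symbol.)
{ $, '+' }

In F → F + B: B is at the end, add FOLLOW(F)
In B → + B: B is at the end; this adds FOLLOW(B) to itself — nothing new

The FOLLOW sets referred to above (computed the same way, to a fixed point):
  FOLLOW(F) = { $, '+' }

Taking the union: FOLLOW(B) = { $, '+' }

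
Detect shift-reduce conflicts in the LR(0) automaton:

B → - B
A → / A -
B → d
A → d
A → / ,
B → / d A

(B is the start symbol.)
No shift-reduce conflicts

A shift-reduce conflict occurs when an LR(0) state has both:
  - a complete (reduce) item [A → α .] (dot at the end), and
  - a shift item [B → β . c γ] (dot before a terminal).

Augment with B' → B and build the canonical LR(0) collection (I0 = CLOSURE({[B' → . B]}), then GOTO on every symbol after a dot until no new states appear). It has 13 states:
  I0: { [B → . - B], [B → . / d A], [B → . d], [B' → . B] }  — shift
  I1: { [B → - . B], [B → . - B], [B → . / d A], [B → . d] }  — shift
  I2: { [B → / . d A] }  — shift
  I3: { [B' → B .] }  — accept
  I4: { [B → d .] }  — reduce
  I5: { [A → . / ,], [A → . / A -], [A → . d], [B → / d . A] }  — shift
  I6: { [A → . / ,], [A → . / A -], [A → . d], [A → / . ,], [A → / . A -] }  — shift
  I7: { [B → / d A .] }  — reduce
  I8: { [A → d .] }  — reduce
  I9: { [A → / , .] }  — reduce
  I10: { [A → / A . -] }  — shift
  I11: { [A → / A - .] }  — reduce
  I12: { [B → - B .] }  — reduce

No state contains both a complete item and a shift item.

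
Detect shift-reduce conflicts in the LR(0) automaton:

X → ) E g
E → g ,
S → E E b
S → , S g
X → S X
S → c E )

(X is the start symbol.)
No shift-reduce conflicts

Augment with X' → X and build the canonical LR(0) collection (I0 = CLOSURE({[X' → . X]}), then GOTO on every symbol after a dot until no new states appear). It has 18 states:
  I0: { [E → . g ,], [S → . , S g], [S → . E E b], [S → . c E )], [X → . ) E g], [X → . S X], [X' → . X] }  — shift
  I1: { [E → . g ,], [X → ) . E g] }  — shift
  I2: { [E → . g ,], [S → , . S g], [S → . , S g], [S → . E E b], [S → . c E )] }  — shift
  I3: { [E → . g ,], [S → E . E b] }  — shift
  I4: { [E → . g ,], [S → . , S g], [S → . E E b], [S → . c E )], [X → . ) E g], [X → . S X], [X → S . X] }  — shift
  I5: { [X' → X .] }  — accept
  I6: { [E → . g ,], [S → c . E )] }  — shift
  I7: { [E → g . ,] }  — shift
  I8: { [E → g , .] }  — reduce
  I9: { [S → c E . )] }  — shift
  I10: { [S → c E ) .] }  — reduce
  I11: { [X → S X .] }  — reduce
  I12: { [S → E E . b] }  — shift
  I13: { [S → E E b .] }  — reduce
  I14: { [S → , S . g] }  — shift
  I15: { [S → , S g .] }  — reduce
  I16: { [X → ) E . g] }  — shift
  I17: { [X → ) E g .] }  — reduce

No state contains both a complete item and a shift item.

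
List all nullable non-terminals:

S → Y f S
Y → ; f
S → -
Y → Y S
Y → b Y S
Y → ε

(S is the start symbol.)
ε-productions: Y → ε
So Y is immediately nullable.
No further non-terminal can be added: every production for the remaining non-terminals contains a terminal or a non-nullable non-terminal.
Nullable = { 'Y' }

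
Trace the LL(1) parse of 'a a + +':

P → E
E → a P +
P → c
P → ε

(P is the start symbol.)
Stack is shown with the top on the left.

Stack      Input      Action
----------------------------
P $        a a + + $  output P → E
E $        a a + + $  output E → a P +
a P + $    a a + + $  match 'a'
P + $      a + + $    output P → E
E + $      a + + $    output E → a P +
a P + + $  a + + $    match 'a'
P + + $    + + $      output P → ε
+ + $      + + $      match '+'
+ $        + $        match '+'
$          $          accept

The string is accepted.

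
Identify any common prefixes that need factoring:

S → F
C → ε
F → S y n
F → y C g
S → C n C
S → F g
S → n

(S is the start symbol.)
Left-factoring is needed when two productions for the same non-terminal
share a common prefix on the right-hand side.

Productions for S:
  S → F
  S → C n C
  S → F g
  S → n
Productions for F:
  F → S y n
  F → y C g

Found common prefix 'F' in productions for S

Answer: Yes, S has productions with common prefix 'F'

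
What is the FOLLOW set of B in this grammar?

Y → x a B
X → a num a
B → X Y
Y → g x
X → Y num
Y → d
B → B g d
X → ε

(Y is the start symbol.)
To compute FOLLOW(B), find every occurrence of B on a right-hand side N → α B β: add FIRST(β) \ {ε}, and if β is empty or nullable also add FOLLOW(N). Iterate to a fixed point.

In Y → x a B: B is at the end, add FOLLOW(Y)
In B → B g d: B is followed by g d, add FIRST(g d) \ {ε} = { 'g' }

The FOLLOW sets referred to above (computed the same way, to a fixed point):
  FOLLOW(Y) = { $, 'g', 'num' }

Taking the union: FOLLOW(B) = { $, 'g', 'num' }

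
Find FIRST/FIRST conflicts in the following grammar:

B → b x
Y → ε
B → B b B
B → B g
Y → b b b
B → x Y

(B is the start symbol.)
A FIRST/FIRST conflict occurs when two productions N → α and N → β for the same non-terminal have FIRST(α) ∩ FIRST(β) ≠ ∅ (with ε ∈ FIRST of a nullable right-hand side, so two nullable alternatives also conflict).

FIRST sets of the non-terminals at (or reachable through a nullable prefix from) the front of some alternative:
  FIRST(B) = { 'b', 'x' }

Productions for B:
  B → b x: FIRST = { 'b' }
  B → B b B: FIRST = { 'b', 'x' }
  B → B g: FIRST = { 'b', 'x' }
  B → x Y: FIRST = { 'x' }
Productions for Y:
  Y → ε: FIRST = { ε }
  Y → b b b: FIRST = { 'b' }

Conflict for B: B → b x and B → B b B
  Overlap: { 'b' }
Conflict for B: B → b x and B → B g
  Overlap: { 'b' }
Conflict for B: B → B b B and B → B g
  Overlap: { 'b', 'x' }
Conflict for B: B → B b B and B → x Y
  Overlap: { 'x' }
Conflict for B: B → B g and B → x Y
  Overlap: { 'x' }

Answer: Yes. B → b x / B → B b B on { 'b' }; B → b x / B → B g on { 'b' }; B → B b B / B → B g on { 'b', 'x' }; B → B b B / B → x Y on { 'x' }; B → B g / B → x Y on { 'x' }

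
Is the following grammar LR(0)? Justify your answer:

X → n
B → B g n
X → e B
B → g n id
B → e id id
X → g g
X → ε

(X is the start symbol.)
No. Shift-reduce conflict between [X → .] and [X → . e B]

Augment with X' → X and build the canonical LR(0) collection (I0 = CLOSURE({[X' → . X]}), then GOTO on every symbol after a dot until no new states appear). It has 15 states:
  I0: { [X → . e B], [X → . g g], [X → . n], [X → .], [X' → . X] }  — shift, reduce
  I1: { [X' → X .] }  — accept
  I2: { [B → . B g n], [B → . e id id], [B → . g n id], [X → e . B] }  — shift
  I3: { [X → g . g] }  — shift
  I4: { [X → n .] }  — reduce
  I5: { [X → g g .] }  — reduce
  I6: { [B → B . g n], [X → e B .] }  — shift, reduce
  I7: { [B → e . id id] }  — shift
  I8: { [B → g . n id] }  — shift
  I9: { [B → g n . id] }  — shift
  I10: { [B → g n id .] }  — reduce
  I11: { [B → e id . id] }  — shift
  I12: { [B → e id id .] }  — reduce
  I13: { [B → B g . n] }  — shift
  I14: { [B → B g n .] }  — reduce

Conflict in state I0:
  Shift-reduce conflict between [X → .] and [X → . e B]
So the grammar is NOT LR(0).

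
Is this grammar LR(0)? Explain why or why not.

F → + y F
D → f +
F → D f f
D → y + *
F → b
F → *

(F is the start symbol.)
Yes, the grammar is LR(0)

A grammar is LR(0) if no state in the canonical LR(0) collection has:
  - both a shift item (dot before a terminal) and a complete item (shift-reduce conflict), or
  - two or more complete items (reduce-reduce conflict; the accept item [F' → F .] counts as a complete item here).

Augment with F' → F and build the canonical LR(0) collection (I0 = CLOSURE({[F' → . F]}), then GOTO on every symbol after a dot until no new states appear). It has 15 states:
  I0: { [D → . f +], [D → . y + *], [F → . *], [F → . + y F], [F → . D f f], [F → . b], [F' → . F] }  — shift
  I1: { [F → * .] }  — reduce
  I2: { [F → + . y F] }  — shift
  I3: { [F → D . f f] }  — shift
  I4: { [F' → F .] }  — accept
  I5: { [F → b .] }  — reduce
  I6: { [D → f . +] }  — shift
  I7: { [D → y . + *] }  — shift
  I8: { [D → y + . *] }  — shift
  I9: { [D → y + * .] }  — reduce
  I10: { [D → f + .] }  — reduce
  I11: { [F → D f . f] }  — shift
  I12: { [F → D f f .] }  — reduce
  I13: { [D → . f +], [D → . y + *], [F → + y . F], [F → . *], [F → . + y F], [F → . D f f], [F → . b] }  — shift
  I14: { [F → + y F .] }  — reduce

Every state is either a pure shift/goto state or contains exactly one complete item and nothing to shift — no conflicts. The grammar is LR(0).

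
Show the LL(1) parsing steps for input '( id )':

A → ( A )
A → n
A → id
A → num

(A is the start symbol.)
Stack is shown with the top on the left.

Stack    Input     Action
-------------------------
A $      ( id ) $  output A → ( A )
( A ) $  ( id ) $  match '('
A ) $    id ) $    output A → id
id ) $   id ) $    match 'id'
) $      ) $       match ')'
$        $         accept

The string is accepted.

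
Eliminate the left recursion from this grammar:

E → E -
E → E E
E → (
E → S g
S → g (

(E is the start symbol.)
E is directly left-recursive. The standard transformation for
  A → A α₁ | ... | A α_m | β₁ | ... | β_n
is
  A  → β₁ A' | ... | β_n A'
  A' → α₁ A' | ... | α_m A' | ε

E → ( becomes E → ( E'
E → S g becomes E → S g E'
E → E - becomes E' → - E'
E → E E becomes E' → E E'
Add E' → ε

Productions for other non-terminals are unchanged:
  S → g (

Resulting grammar:
E → ( E'
E → S g E'
E' → - E'
E' → E E'
E' → ε
S → g (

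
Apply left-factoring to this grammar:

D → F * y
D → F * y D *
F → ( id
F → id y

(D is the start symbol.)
D → F * y D'
D' → ε
D' → D *
F → ( id
F → id y

Left-factoring transforms A → αβ₁ | αβ₂ into A → αA' and A' → β₁ | β₂
(α is the longest common prefix among the alternatives). Repeat until
no nonterminal has two alternatives with a common prefix.

Round 1: D has alternatives sharing prefix 'F * y'. Introduce D': D → F * y D'
  Add: D' → ε
  Add: D' → D *

No remaining common prefixes — done.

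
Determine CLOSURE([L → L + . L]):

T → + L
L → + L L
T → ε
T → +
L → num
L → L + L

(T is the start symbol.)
{ [L → . + L L], [L → . L + L], [L → . num], [L → L + . L] }

To compute CLOSURE, for each item [A → α.Bβ] where B is a non-terminal, add [B → .γ] for all productions B → γ; repeat for the newly added items until nothing changes.

Start with: [L → L + . L]
  [L → L + . L] has the dot before L: add [L → . + L L], [L → . num], [L → . L + L]
No further items can be added.

CLOSURE = { [L → . + L L], [L → . L + L], [L → . num], [L → L + . L] }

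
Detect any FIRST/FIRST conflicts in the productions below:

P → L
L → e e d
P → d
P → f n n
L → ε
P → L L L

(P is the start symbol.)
Yes. P → L / P → L L L on { 'e', ε }

FIRST sets of the non-terminals at (or reachable through a nullable prefix from) the front of some alternative:
  FIRST(L) = { 'e', ε }

Productions for P:
  P → L: FIRST = { 'e', ε }
  P → d: FIRST = { 'd' }
  P → f n n: FIRST = { 'f' }
  P → L L L: FIRST = { 'e', ε }
Productions for L:
  L → e e d: FIRST = { 'e' }
  L → ε: FIRST = { ε }

Conflict for P: P → L and P → L L L
  Overlap: { 'e', ε }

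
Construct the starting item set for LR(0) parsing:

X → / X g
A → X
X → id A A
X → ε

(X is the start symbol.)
First, augment the grammar with X' → X
I₀ = CLOSURE({ [X' → . X] }):
  [X' → . X] has the dot before X: add [X → . / X g], [X → . id A A], [X → .]
No further items can be added.

I₀ = { [X → . / X g], [X → . id A A], [X → .], [X' → . X] }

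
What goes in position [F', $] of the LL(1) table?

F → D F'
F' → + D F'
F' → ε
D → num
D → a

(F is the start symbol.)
To find M[F', $], we find productions for F' where $ is in the predict set (PREDICT(N → α) = (FIRST(α) \ {ε}) ∪ (FOLLOW(N) if α ⇒* ε)).

Relevant sets:
  FOLLOW(F') = { $ }

F' → + D F': PREDICT = { '+' }
F' → ε: PREDICT = { $ }
  $ is in predict set, so this production goes in M[F', $]

M[F', $] = F' → ε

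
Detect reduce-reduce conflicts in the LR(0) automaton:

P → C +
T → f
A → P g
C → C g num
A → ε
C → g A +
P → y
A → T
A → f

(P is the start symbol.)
A reduce-reduce conflict occurs when an LR(0) state has two complete items [A → α .] and [B → β .] — both call for a reduction, and with no lookahead the parser cannot choose between them.

Augment with P' → P and build the canonical LR(0) collection (I0 = CLOSURE({[P' → . P]}), then GOTO on every symbol after a dot until no new states appear). It has 14 states:
  I0: { [C → . C g num], [C → . g A +], [P → . C +], [P → . y], [P' → . P] }  — shift
  I1: { [C → C . g num], [P → C . +] }  — shift
  I2: { [P' → P .] }  — accept
  I3: { [A → . P g], [A → . T], [A → . f], [A → .], [C → . C g num], [C → . g A +], [C → g . A +], [P → . C +], [P → . y], [T → . f] }  — shift, reduce
  I4: { [P → y .] }  — reduce
  I5: { [C → g A . +] }  — shift
  I6: { [A → P . g] }  — shift
  I7: { [A → T .] }  — reduce
  I8: { [A → f .], [T → f .] }  — 2 reduces
  I9: { [A → P g .] }  — reduce
  I10: { [C → g A + .] }  — reduce
  I11: { [P → C + .] }  — reduce
  I12: { [C → C g . num] }  — shift
  I13: { [C → C g num .] }  — reduce

I8 contains complete items [A → f .], [T → f .] — reduce-reduce conflict.

Answer: Yes — I8: [A → f .] vs [T → f .]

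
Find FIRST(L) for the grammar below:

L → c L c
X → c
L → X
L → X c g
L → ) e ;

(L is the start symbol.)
{ ')', 'c' }

To compute FIRST(L), examine every production with L on the left-hand side, reading each right-hand side left to right until a non-nullable symbol is reached.

FIRST sets of the other non-terminals involved (by the same procedure, iterated to a fixed point):
  FIRST(X) = { 'c' }

From L → c L c:
  - c is a terminal: add 'c' and stop
From L → X:
  - X is a non-terminal: add FIRST(X) \ {ε} = { 'c' }
    X is not nullable, so stop
From L → X c g:
  - X is a non-terminal: add FIRST(X) \ {ε} = { 'c' }
    X is not nullable, so stop
From L → ) e ;:
  - ')' is a terminal: add ')' and stop

Collecting: FIRST(L) = { ')', 'c' }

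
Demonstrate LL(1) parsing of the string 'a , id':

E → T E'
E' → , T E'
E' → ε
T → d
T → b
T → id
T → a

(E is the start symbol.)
LL(1) parsing maintains a stack (initially the start symbol over $) and the input. At each step: if the stack top is a terminal, match it against the current input token; if it is a non-terminal N, replace it with the RHS of M[N, lookahead] (the unique production whose predict set contains the lookahead).

Stack is shown with the top on the left.

Stack     Input     Action
--------------------------
E $       a , id $  output E → T E'
T E' $    a , id $  output T → a
a E' $    a , id $  match 'a'
E' $      , id $    output E' → , T E'
, T E' $  , id $    match ','
T E' $    id $      output T → id
id E' $   id $      match 'id'
E' $      $         output E' → ε
$         $         accept

The string is accepted.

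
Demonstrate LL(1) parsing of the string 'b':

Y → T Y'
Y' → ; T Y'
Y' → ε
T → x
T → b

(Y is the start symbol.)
Stack is shown with the top on the left.

Stack   Input  Action
---------------------
Y $     b $    output Y → T Y'
T Y' $  b $    output T → b
b Y' $  b $    match 'b'
Y' $    $      output Y' → ε
$       $      accept

The string is accepted.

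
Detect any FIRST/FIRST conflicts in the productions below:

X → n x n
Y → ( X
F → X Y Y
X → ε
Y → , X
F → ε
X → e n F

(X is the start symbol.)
A FIRST/FIRST conflict occurs when two productions N → α and N → β for the same non-terminal have FIRST(α) ∩ FIRST(β) ≠ ∅ (with ε ∈ FIRST of a nullable right-hand side, so two nullable alternatives also conflict).

FIRST sets of the non-terminals at (or reachable through a nullable prefix from) the front of some alternative:
  FIRST(X) = { 'e', 'n', ε }
  FIRST(Y) = { '(', ',' }

Productions for X:
  X → n x n: FIRST = { 'n' }
  X → ε: FIRST = { ε }
  X → e n F: FIRST = { 'e' }
Productions for Y:
  Y → ( X: FIRST = { '(' }
  Y → , X: FIRST = { ',' }
Productions for F:
  F → X Y Y: FIRST = { '(', ',', 'e', 'n' }
  F → ε: FIRST = { ε }

All alternatives of each non-terminal have pairwise disjoint FIRST sets.

Answer: No FIRST/FIRST conflicts.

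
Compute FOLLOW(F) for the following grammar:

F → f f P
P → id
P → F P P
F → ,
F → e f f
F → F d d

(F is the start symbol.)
{ $, ',', 'd', 'e', 'f', 'id' }

F is the start symbol, so $ ∈ FOLLOW(F).
In P → F P P: F is followed by P P, add FIRST(P P) \ {ε} = { ',', 'e', 'f', 'id' }
In F → F d d: F is followed by d d, add FIRST(d d) \ {ε} = { 'd' }

Taking the union: FOLLOW(F) = { $, ',', 'd', 'e', 'f', 'id' }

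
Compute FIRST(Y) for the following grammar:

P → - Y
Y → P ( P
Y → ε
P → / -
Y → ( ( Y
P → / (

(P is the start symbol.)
To compute FIRST(Y), examine every production with Y on the left-hand side, reading each right-hand side left to right until a non-nullable symbol is reached.

FIRST sets of the other non-terminals involved (by the same procedure, iterated to a fixed point):
  FIRST(P) = { '-', '/' }

From Y → P ( P:
  - P is a non-terminal: add FIRST(P) \ {ε} = { '-', '/' }
    P is not nullable, so stop
From Y → ε:
  - ε-production, so ε ∈ FIRST(Y)
From Y → ( ( Y:
  - '(' is a terminal: add '(' and stop

Collecting: FIRST(Y) = { '(', '-', '/', ε }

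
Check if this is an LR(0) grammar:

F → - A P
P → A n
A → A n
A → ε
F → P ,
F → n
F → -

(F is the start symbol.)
No. Shift-reduce conflict between [A → .] and [F → . -]

A grammar is LR(0) if no state in the canonical LR(0) collection has:
  - both a shift item (dot before a terminal) and a complete item (shift-reduce conflict), or
  - two or more complete items (reduce-reduce conflict; the accept item [F' → F .] counts as a complete item here).

Augment with F' → F and build the canonical LR(0) collection (I0 = CLOSURE({[F' → . F]}), then GOTO on every symbol after a dot until no new states appear). It has 11 states:
  I0: { [A → . A n], [A → .], [F → . - A P], [F → . -], [F → . P ,], [F → . n], [F' → . F], [P → . A n] }  — shift, reduce
  I1: { [A → . A n], [A → .], [F → - . A P], [F → - .] }  — 2 reduces
  I2: { [A → A . n], [P → A . n] }  — shift
  I3: { [F' → F .] }  — accept
  I4: { [F → P . ,] }  — shift
  I5: { [F → n .] }  — reduce
  I6: { [F → P , .] }  — reduce
  I7: { [A → A n .], [P → A n .] }  — 2 reduces
  I8: { [A → . A n], [A → .], [A → A . n], [F → - A . P], [P → . A n] }  — shift, reduce
  I9: { [F → - A P .] }  — reduce
  I10: { [A → A n .] }  — reduce

Conflict in state I0:
  Shift-reduce conflict between [A → .] and [F → . -]
So the grammar is NOT LR(0).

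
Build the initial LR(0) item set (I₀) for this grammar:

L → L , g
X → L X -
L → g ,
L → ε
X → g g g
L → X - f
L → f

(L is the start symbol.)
{ [L → . L , g], [L → . X - f], [L → . f], [L → . g ,], [L → .], [L' → . L], [X → . L X -], [X → . g g g] }

First, augment the grammar with L' → L
I₀ = CLOSURE({ [L' → . L] }):
  [L' → . L] has the dot before L: add [L → . L , g], [L → . g ,], [L → .], [L → . X - f], [L → . f]
  [L → . X - f] has the dot before X: add [X → . L X -], [X → . g g g]
No further items can be added.

I₀ = { [L → . L , g], [L → . X - f], [L → . f], [L → . g ,], [L → .], [L' → . L], [X → . L X -], [X → . g g g] }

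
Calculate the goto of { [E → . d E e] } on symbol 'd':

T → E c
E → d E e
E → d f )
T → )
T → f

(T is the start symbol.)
{ [E → . d E e], [E → . d f )], [E → d . E e] }

GOTO(I, 'd') = CLOSURE({ [A → αX.β] : [A → α.Xβ] ∈ I, X = 'd' })

Items with dot before 'd', with the dot advanced:
  [E → . d E e] → [E → d . E e]
Closure of the advanced items:
  [E → d . E e] has the dot before E: add [E → . d E e], [E → . d f )]

GOTO = { [E → . d E e], [E → . d f )], [E → d . E e] }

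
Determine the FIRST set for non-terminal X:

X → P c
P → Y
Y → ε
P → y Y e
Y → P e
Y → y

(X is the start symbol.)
To compute FIRST(X), examine every production with X on the left-hand side, reading each right-hand side left to right until a non-nullable symbol is reached.

FIRST sets of the other non-terminals involved (by the same procedure, iterated to a fixed point):
  FIRST(P) = { 'e', 'y', ε }

From X → P c:
  - P is a non-terminal: add FIRST(P) \ {ε} = { 'e', 'y' }
    P is nullable, so continue to the next symbol
  - c is a terminal: add 'c' and stop

Collecting: FIRST(X) = { 'c', 'e', 'y' }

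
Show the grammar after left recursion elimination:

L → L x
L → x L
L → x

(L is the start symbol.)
L is directly left-recursive. The standard transformation for
  A → A α₁ | ... | A α_m | β₁ | ... | β_n
is
  A  → β₁ A' | ... | β_n A'
  A' → α₁ A' | ... | α_m A' | ε

L → x L becomes L → x L L'
L → x becomes L → x L'
L → L x becomes L' → x L'
Add L' → ε

Resulting grammar:
L → x L L'
L → x L'
L' → x L'
L' → ε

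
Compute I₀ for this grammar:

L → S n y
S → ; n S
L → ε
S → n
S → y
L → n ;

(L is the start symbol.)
{ [L → . S n y], [L → . n ;], [L → .], [L' → . L], [S → . ; n S], [S → . n], [S → . y] }

First, augment the grammar with L' → L
I₀ = CLOSURE({ [L' → . L] }):
  [L' → . L] has the dot before L: add [L → . S n y], [L → .], [L → . n ;]
  [L → . S n y] has the dot before S: add [S → . ; n S], [S → . n], [S → . y]
No further items can be added.

I₀ = { [L → . S n y], [L → . n ;], [L → .], [L' → . L], [S → . ; n S], [S → . n], [S → . y] }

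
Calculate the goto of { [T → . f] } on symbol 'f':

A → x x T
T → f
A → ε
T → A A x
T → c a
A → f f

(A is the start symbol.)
{ [T → f .] }

GOTO(I, 'f') = CLOSURE({ [A → αX.β] : [A → α.Xβ] ∈ I, X = 'f' })

Items with dot before 'f', with the dot advanced:
  [T → . f] → [T → f .]
Closure adds nothing (no advanced item has the dot before a non-terminal).

GOTO = { [T → f .] }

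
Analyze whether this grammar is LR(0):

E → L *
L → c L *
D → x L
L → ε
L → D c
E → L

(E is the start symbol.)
Augment with E' → E and build the canonical LR(0) collection (I0 = CLOSURE({[E' → . E]}), then GOTO on every symbol after a dot until no new states appear). It has 11 states:
  I0: { [D → . x L], [E → . L *], [E → . L], [E' → . E], [L → . D c], [L → . c L *], [L → .] }  — shift, reduce
  I1: { [L → D . c] }  — shift
  I2: { [E' → E .] }  — accept
  I3: { [E → L . *], [E → L .] }  — shift, reduce
  I4: { [D → . x L], [L → . D c], [L → . c L *], [L → .], [L → c . L *] }  — shift, reduce
  I5: { [D → . x L], [D → x . L], [L → . D c], [L → . c L *], [L → .] }  — shift, reduce
  I6: { [D → x L .] }  — reduce
  I7: { [L → c L . *] }  — shift
  I8: { [L → c L * .] }  — reduce
  I9: { [E → L * .] }  — reduce
  I10: { [L → D c .] }  — reduce

Conflict in state I0:
  Shift-reduce conflict between [L → .] and [D → . x L]
So the grammar is NOT LR(0).

Answer: No. Shift-reduce conflict between [L → .] and [D → . x L]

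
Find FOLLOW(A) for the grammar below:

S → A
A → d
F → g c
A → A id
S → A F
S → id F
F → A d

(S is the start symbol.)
To compute FOLLOW(A), find every occurrence of A on a right-hand side N → α A β: add FIRST(β) \ {ε}, and if β is empty or nullable also add FOLLOW(N). Iterate to a fixed point.

In S → A: A is at the end, add FOLLOW(S)
In A → A id: A is followed by id, add FIRST(id) \ {ε} = { 'id' }
In S → A F: A is followed by F, add FIRST(F) \ {ε} = { 'd', 'g' }
In F → A d: A is followed by d, add FIRST(d) \ {ε} = { 'd' }

The FOLLOW sets referred to above (computed the same way, to a fixed point):
  FOLLOW(S) = { $ }

Taking the union: FOLLOW(A) = { $, 'd', 'g', 'id' }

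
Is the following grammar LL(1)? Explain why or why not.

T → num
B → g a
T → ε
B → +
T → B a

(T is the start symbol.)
Yes, the grammar is LL(1).

Relevant sets:
  FIRST(B) = { '+', 'g' }
  FOLLOW(T) = { $ }

For T:
  PREDICT(T → num) = { 'num' }
  PREDICT(T → ε) = { $ }
  PREDICT(T → B a) = { '+', 'g' }
For B:
  PREDICT(B → g a) = { 'g' }
  PREDICT(B → '+') = { '+' }

All predict sets are disjoint. The grammar IS LL(1).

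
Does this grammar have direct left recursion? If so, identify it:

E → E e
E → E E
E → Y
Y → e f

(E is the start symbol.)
Yes, E is left-recursive

Direct left recursion occurs when N → N α for some non-terminal N (the right-hand side begins with the left-hand side itself).

E → E e: LEFT RECURSIVE (starts with E)
E → E E: LEFT RECURSIVE (starts with E)
E → Y: starts with Y
Y → e f: starts with e

The grammar has direct left recursion on: E.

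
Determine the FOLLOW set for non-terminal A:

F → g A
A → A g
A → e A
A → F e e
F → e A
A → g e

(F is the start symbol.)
To compute FOLLOW(A), find every occurrence of A on a right-hand side N → α A β: add FIRST(β) \ {ε}, and if β is empty or nullable also add FOLLOW(N). Iterate to a fixed point.

In F → g A: A is at the end, add FOLLOW(F)
In A → A g: A is followed by g, add FIRST(g) \ {ε} = { 'g' }
In A → e A: A is at the end; this adds FOLLOW(A) to itself — nothing new
In F → e A: A is at the end, add FOLLOW(F)

The FOLLOW sets referred to above (computed the same way, to a fixed point):
  FOLLOW(F) = { $, 'e' }

Taking the union: FOLLOW(A) = { $, 'e', 'g' }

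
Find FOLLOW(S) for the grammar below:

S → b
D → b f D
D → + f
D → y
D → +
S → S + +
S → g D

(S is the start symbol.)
{ $, '+' }

To compute FOLLOW(S), find every occurrence of S on a right-hand side N → α S β: add FIRST(β) \ {ε}, and if β is empty or nullable also add FOLLOW(N). Iterate to a fixed point.

S is the start symbol, so $ ∈ FOLLOW(S).
In S → S + +: S is followed by '+' '+', add FIRST('+' '+') \ {ε} = { '+' }

Taking the union: FOLLOW(S) = { $, '+' }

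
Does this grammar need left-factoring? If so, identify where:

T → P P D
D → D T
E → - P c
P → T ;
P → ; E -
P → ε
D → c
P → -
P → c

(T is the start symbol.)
Left-factoring is needed when two productions for the same non-terminal
share a common prefix on the right-hand side.

Productions for D:
  D → D T
  D → c
Productions for P:
  P → T ;
  P → ; E -
  P → ε
  P → -
  P → c

No common prefixes found.

Answer: No, left-factoring is not needed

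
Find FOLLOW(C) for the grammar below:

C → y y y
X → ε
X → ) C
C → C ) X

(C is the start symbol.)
To compute FOLLOW(C), find every occurrence of C on a right-hand side N → α C β: add FIRST(β) \ {ε}, and if β is empty or nullable also add FOLLOW(N). Iterate to a fixed point.

C is the start symbol, so $ ∈ FOLLOW(C).
In X → ) C: C is at the end, add FOLLOW(X)
In C → C ) X: C is followed by ')' X, add FIRST(')' X) \ {ε} = { ')' }

The FOLLOW sets referred to above (computed the same way, to a fixed point):
  FOLLOW(X) = { $, ')' }

Taking the union: FOLLOW(C) = { $, ')' }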